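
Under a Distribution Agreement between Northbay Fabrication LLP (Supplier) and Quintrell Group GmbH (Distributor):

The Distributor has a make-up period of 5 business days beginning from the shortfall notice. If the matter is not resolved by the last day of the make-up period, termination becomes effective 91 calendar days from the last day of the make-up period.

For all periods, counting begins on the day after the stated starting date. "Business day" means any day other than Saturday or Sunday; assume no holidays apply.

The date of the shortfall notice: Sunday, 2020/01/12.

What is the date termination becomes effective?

The last day of the make-up period: 5 business days after Sunday, 2020/01/12, skipping weekends — Jan 13, Jan 14, Jan 15, Jan 16, Jan 17 — lands on Friday, 2020/01/17.
The date termination becomes effective: 91 calendar days after 2020/01/17 is 2020/04/17.

2020/04/17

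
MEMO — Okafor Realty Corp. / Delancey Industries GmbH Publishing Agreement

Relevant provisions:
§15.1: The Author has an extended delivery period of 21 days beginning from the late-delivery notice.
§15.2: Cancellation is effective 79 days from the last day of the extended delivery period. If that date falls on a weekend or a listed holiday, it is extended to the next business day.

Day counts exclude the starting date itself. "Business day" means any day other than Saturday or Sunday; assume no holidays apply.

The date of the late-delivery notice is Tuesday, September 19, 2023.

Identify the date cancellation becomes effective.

December 28, 2023

The last day of the extended delivery period: September 19, 2023 + 21 days = October 10, 2023.
The date cancellation becomes effective: October 10, 2023 + 79 days = December 28, 2023. December 28, 2023 is a Thursday, so no roll-forward applies.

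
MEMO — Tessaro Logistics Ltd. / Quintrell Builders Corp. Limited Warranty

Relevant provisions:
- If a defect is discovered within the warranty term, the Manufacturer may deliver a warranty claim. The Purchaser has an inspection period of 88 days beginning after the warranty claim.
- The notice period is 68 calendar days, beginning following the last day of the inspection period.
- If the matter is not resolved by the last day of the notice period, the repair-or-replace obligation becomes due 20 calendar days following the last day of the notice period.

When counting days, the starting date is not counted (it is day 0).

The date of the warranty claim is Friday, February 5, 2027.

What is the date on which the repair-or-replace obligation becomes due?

July 31, 2027

Adding 88 calendar days to February 5, 2027 gives May 4, 2027, which is the last day of the inspection period.
The last day of the notice period: May 4, 2027 + 68 days = July 11, 2027.
Adding 20 calendar days to July 11, 2027 gives July 31, 2027, which is the date on which the repair-or-replace obligation becomes due.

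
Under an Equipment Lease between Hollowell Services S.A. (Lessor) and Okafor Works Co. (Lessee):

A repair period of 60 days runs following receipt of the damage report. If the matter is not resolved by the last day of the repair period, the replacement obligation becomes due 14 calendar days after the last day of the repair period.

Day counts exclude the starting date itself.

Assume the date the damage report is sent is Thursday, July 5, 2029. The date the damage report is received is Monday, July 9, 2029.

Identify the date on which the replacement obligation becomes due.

September 21, 2029

The last day of the repair period: 60 calendar days after July 9, 2029 is September 7, 2029.
The date on which the replacement obligation becomes due: 14 calendar days after September 7, 2029 is September 21, 2029.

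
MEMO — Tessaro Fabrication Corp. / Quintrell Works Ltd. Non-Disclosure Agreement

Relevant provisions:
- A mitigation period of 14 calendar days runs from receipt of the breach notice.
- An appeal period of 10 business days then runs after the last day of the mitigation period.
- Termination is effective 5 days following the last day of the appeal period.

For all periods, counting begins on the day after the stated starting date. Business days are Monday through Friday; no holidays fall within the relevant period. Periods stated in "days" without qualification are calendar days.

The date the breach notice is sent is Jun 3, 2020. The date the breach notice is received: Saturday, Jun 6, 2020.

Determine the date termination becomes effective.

The last day of the mitigation period: Jun 6, 2020 + 14 days = Jun 20, 2020.
From Saturday, Jun 20, 2020, 10 business days (Jun 22, Jun 23, Jun 24, Jun 25, Jun 26, Jun 29, Jun 30, Jul 1, Jul 2, Jul 3, skipping weekends) brings us to Friday, Jul 3, 2020, which is the last day of the appeal period.
The date termination becomes effective: 5 calendar days after Jul 3, 2020 is Jul 8, 2020.

Jul 8, 2020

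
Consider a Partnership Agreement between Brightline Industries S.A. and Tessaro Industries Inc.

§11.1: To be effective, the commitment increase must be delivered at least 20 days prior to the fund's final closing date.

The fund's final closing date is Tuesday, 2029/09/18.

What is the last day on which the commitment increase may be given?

2029/09/18 minus 20 days is 2029/08/29.

2029/08/29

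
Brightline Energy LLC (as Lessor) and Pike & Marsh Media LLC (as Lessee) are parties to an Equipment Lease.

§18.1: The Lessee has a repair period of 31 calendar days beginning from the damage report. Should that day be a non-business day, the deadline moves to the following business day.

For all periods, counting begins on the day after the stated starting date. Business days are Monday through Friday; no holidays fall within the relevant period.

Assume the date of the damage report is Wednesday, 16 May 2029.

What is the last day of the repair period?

Adding 31 calendar days to 16 May 2029 gives 16 June 2029, which is the last day of the repair period. That falls on a Saturday, so it rolls to the next business day, Monday, 18 June 2029.

18 June 2029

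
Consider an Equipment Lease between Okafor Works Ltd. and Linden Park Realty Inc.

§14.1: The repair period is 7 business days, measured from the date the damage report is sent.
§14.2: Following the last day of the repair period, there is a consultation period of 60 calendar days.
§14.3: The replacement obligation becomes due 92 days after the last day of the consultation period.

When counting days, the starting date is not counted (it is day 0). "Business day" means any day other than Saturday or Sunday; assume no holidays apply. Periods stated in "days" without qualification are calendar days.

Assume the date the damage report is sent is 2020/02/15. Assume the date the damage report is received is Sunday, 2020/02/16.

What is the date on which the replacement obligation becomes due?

From Saturday, 2020/02/15, 7 business days (Feb 17, Feb 18, Feb 19, Feb 20, Feb 21, Feb 24, Feb 25, skipping weekends) brings us to Tuesday, 2020/02/25, which is the last day of the repair period.
The last day of the consultation period: 60 calendar days after 2020/02/25 is 2020/04/25.
The date on which the replacement obligation becomes due: 92 calendar days after 2020/04/25 is 2020/07/26.

2020/07/26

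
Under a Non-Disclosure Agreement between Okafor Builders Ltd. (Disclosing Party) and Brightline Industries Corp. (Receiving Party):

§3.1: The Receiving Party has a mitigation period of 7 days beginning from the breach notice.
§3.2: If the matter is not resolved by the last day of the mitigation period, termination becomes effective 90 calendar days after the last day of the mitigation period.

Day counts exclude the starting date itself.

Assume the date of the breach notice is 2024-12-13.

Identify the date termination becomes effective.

2025-03-20

The last day of the mitigation period: 7 calendar days after 2024-12-13 is 2024-12-20.
The date termination becomes effective: 2024-12-20 + 90 days = 2025-03-20.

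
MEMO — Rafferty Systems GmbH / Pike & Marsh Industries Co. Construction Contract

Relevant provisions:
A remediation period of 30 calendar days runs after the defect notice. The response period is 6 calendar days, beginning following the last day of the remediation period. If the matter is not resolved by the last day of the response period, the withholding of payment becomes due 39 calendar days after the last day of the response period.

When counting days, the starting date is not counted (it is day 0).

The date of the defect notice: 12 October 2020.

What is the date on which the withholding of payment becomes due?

The last day of the remediation period: 12 October 2020 + 30 days = 11 November 2020.
The last day of the response period: 6 calendar days after 11 November 2020 is 17 November 2020.
The date on which the withholding of payment becomes due: 39 calendar days after 17 November 2020 is 26 December 2020.

26 December 2020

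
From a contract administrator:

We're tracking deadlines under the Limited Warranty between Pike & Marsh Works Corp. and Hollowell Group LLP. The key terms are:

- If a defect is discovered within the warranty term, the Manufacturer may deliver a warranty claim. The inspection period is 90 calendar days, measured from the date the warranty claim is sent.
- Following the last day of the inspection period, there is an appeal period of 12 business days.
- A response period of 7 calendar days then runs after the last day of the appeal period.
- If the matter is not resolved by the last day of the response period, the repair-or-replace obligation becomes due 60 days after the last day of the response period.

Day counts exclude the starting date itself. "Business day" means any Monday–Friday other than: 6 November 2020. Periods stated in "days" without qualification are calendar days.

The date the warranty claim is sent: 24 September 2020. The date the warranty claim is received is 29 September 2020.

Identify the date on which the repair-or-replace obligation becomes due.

The last day of the inspection period: 90 calendar days after 24 September 2020 is 23 December 2020.
The last day of the appeal period: 12 business days after Wednesday, 23 December 2020, skipping weekends — Dec 24, Dec 25, Dec 28, Dec 29, …, Jan 6, Jan 7, Jan 8 — lands on Friday, 8 January 2021.
The last day of the response period: 8 January 2021 + 7 days = 15 January 2021.
The date on which the repair-or-replace obligation becomes due: 15 January 2021 + 60 days = 16 March 2021.

16 March 2021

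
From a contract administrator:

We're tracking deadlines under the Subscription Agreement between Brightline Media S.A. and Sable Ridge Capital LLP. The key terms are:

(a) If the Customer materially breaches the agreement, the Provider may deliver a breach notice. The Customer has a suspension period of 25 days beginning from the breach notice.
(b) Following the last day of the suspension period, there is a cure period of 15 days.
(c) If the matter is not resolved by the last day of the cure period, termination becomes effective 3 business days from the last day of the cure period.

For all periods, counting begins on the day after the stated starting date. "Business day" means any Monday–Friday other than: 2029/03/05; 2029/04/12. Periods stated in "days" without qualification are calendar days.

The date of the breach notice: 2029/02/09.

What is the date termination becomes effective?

2029/03/26

Adding 25 calendar days to 2029/02/09 gives 2029/03/06, which is the last day of the suspension period.
The last day of the cure period: 15 calendar days after 2029/03/06 is 2029/03/21.
The date termination becomes effective: counting 3 business days from Wednesday, 2029/03/21 (Mar 22, Mar 23, Mar 26, skipping weekends) reaches Monday, 2029/03/26.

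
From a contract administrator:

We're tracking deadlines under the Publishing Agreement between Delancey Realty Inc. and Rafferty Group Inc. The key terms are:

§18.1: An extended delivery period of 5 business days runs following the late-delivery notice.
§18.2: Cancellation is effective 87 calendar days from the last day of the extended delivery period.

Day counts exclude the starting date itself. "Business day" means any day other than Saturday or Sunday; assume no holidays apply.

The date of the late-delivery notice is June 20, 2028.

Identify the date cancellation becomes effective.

September 22, 2028

The last day of the extended delivery period: 5 business days after Tuesday, June 20, 2028, skipping weekends — Jun 21, Jun 22, Jun 23, Jun 26, Jun 27 — lands on Tuesday, June 27, 2028.
The date cancellation becomes effective: 87 calendar days after June 27, 2028 is September 22, 2028.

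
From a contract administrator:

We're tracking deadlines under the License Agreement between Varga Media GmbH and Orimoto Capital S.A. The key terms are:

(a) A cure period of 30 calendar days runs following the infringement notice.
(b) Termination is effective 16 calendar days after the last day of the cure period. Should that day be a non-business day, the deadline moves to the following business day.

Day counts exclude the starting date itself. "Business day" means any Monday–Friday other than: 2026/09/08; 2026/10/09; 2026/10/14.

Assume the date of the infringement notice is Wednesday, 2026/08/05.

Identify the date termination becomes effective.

Adding 30 calendar days to 2026/08/05 gives 2026/09/04, which is the last day of the cure period.
Adding 16 calendar days to 2026/09/04 gives 2026/09/20, which is the date termination becomes effective. That falls on a Sunday, so it rolls to the next business day, Monday, 2026/09/21.

2026/09/21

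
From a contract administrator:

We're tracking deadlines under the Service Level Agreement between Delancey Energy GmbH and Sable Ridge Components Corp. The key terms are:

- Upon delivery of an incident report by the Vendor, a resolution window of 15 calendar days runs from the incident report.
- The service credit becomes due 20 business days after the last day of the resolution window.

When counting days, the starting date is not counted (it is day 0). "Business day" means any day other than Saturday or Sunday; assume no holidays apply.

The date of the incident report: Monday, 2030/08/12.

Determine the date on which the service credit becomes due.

The last day of the resolution window: 15 calendar days after 2030/08/12 is 2030/08/27.
From Tuesday, 2030/08/27, 20 business days (Aug 28, Aug 29, Aug 30, Sep 2, …, Sep 20, Sep 23, Sep 24, skipping weekends) brings us to Tuesday, 2030/09/24, which is the date on which the service credit becomes due.

2030/09/24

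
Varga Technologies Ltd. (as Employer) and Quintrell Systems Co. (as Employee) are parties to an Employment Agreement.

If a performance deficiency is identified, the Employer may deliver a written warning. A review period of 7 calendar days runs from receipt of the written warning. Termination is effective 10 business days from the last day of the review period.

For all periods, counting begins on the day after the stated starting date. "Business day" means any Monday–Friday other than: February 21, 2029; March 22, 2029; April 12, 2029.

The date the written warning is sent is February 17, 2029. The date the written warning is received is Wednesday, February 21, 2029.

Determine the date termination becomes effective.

March 14, 2029

Adding 7 calendar days to February 21, 2029 gives February 28, 2029, which is the last day of the review period.
From Wednesday, February 28, 2029, 10 business days (Mar 1, Mar 2, Mar 5, Mar 6, Mar 7, Mar 8, Mar 9, Mar 12, Mar 13, Mar 14, skipping weekends) brings us to Wednesday, March 14, 2029, which is the date termination becomes effective.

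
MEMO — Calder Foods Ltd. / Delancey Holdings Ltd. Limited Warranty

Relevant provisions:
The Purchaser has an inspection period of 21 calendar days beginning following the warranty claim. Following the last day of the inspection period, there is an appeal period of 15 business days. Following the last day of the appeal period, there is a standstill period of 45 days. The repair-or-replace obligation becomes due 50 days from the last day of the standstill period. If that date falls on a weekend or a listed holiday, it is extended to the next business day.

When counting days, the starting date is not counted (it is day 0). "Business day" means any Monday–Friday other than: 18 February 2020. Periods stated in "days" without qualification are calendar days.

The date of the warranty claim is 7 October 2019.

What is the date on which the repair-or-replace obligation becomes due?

The last day of the inspection period: 21 calendar days after 7 October 2019 is 28 October 2019.
The last day of the appeal period: counting 15 business days from Monday, 28 October 2019 (Oct 29, Oct 30, Oct 31, Nov 1, …, Nov 14, Nov 15, Nov 18, skipping weekends) reaches Monday, 18 November 2019.
The last day of the standstill period: 18 November 2019 + 45 days = 2 January 2020.
The date on which the repair-or-replace obligation becomes due: 50 calendar days after 2 January 2020 is 21 February 2020. 21 February 2020 is a Friday and is not a listed holiday, so no roll-forward applies.

21 February 2020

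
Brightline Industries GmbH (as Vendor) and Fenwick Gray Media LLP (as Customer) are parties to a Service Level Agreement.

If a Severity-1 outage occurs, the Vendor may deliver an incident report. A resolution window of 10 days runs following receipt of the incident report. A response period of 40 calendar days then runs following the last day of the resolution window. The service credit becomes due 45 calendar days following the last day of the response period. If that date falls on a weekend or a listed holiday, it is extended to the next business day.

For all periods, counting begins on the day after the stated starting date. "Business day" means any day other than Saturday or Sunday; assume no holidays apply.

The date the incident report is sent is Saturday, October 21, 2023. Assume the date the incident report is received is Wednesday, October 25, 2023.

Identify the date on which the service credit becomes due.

January 29, 2024

The last day of the resolution window: October 25, 2023 + 10 days = November 4, 2023.
The last day of the response period: 40 calendar days after November 4, 2023 is December 14, 2023.
The date on which the service credit becomes due: 45 calendar days after December 14, 2023 is January 28, 2024. That falls on a Sunday, so it rolls to the next business day, Monday, January 29, 2024.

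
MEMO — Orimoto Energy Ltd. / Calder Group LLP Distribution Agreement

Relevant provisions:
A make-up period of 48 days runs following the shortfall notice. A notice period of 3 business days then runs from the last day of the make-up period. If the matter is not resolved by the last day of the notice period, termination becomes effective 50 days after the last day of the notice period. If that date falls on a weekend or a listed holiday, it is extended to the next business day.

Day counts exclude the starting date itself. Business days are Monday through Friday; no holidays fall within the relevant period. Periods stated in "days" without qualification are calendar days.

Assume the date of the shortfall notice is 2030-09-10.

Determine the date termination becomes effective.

The last day of the make-up period: 48 calendar days after 2030-09-10 is 2030-10-28.
From Monday, 2030-10-28, 3 business days (Oct 29, Oct 30, Oct 31, skipping weekends) brings us to Thursday, 2030-10-31, which is the last day of the notice period.
The date termination becomes effective: 2030-10-31 + 50 days = 2030-12-20. 2030-12-20 is a Friday, so no roll-forward applies.

2030-12-20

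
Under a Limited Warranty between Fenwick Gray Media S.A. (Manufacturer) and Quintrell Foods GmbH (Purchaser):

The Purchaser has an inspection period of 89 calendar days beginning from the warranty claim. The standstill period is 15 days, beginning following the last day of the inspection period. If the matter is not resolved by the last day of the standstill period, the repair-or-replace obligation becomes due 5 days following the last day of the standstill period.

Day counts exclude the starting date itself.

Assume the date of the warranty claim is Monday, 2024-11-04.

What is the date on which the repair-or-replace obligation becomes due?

2025-02-21

The last day of the inspection period: 89 calendar days after 2024-11-04 is 2025-02-01.
Adding 15 calendar days to 2025-02-01 gives 2025-02-16, which is the last day of the standstill period.
The date on which the repair-or-replace obligation becomes due: 2025-02-16 + 5 days = 2025-02-21.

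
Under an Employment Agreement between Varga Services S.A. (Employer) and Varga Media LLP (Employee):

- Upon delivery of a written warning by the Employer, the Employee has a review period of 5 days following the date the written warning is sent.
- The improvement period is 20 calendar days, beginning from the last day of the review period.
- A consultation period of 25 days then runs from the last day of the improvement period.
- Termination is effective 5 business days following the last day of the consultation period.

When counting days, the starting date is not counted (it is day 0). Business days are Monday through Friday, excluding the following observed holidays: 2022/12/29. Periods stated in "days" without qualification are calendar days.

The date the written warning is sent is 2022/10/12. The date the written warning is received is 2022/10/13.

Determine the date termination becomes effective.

2022/12/08

Adding 5 calendar days to 2022/10/12 gives 2022/10/17, which is the last day of the review period.
The last day of the improvement period: 2022/10/17 + 20 days = 2022/11/06.
The last day of the consultation period: 2022/11/06 + 25 days = 2022/12/01.
The date termination becomes effective: counting 5 business days from Thursday, 2022/12/01 (Dec 2, Dec 5, Dec 6, Dec 7, Dec 8, skipping weekends) reaches Thursday, 2022/12/08.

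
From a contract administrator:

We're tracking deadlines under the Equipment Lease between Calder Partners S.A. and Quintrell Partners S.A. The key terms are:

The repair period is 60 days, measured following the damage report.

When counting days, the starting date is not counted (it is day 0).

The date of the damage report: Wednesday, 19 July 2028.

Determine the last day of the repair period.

Adding 60 calendar days to 19 July 2028 gives 17 September 2028, which is the last day of the repair period.

17 September 2028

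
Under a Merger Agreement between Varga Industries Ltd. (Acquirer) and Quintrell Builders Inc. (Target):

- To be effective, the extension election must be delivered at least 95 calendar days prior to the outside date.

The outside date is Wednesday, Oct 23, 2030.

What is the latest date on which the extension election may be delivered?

Jul 20, 2030

Oct 23, 2030 minus 95 days is Jul 20, 2030.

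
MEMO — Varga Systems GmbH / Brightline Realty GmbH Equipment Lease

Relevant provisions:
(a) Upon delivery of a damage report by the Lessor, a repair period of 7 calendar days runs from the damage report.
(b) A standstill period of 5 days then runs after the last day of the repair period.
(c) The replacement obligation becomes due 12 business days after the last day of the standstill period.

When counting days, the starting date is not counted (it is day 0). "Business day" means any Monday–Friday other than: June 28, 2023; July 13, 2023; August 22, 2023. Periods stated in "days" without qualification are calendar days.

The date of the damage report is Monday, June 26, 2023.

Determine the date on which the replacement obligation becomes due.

July 26, 2023

Adding 7 calendar days to June 26, 2023 gives July 3, 2023, which is the last day of the repair period.
The last day of the standstill period: July 3, 2023 + 5 days = July 8, 2023.
The date on which the replacement obligation becomes due: counting 12 business days from Saturday, July 8, 2023 (Jul 10, Jul 11, Jul 12, Jul 14, …, Jul 24, Jul 25, Jul 26, skipping weekends and the listed holiday on Jul 13) reaches Wednesday, July 26, 2023.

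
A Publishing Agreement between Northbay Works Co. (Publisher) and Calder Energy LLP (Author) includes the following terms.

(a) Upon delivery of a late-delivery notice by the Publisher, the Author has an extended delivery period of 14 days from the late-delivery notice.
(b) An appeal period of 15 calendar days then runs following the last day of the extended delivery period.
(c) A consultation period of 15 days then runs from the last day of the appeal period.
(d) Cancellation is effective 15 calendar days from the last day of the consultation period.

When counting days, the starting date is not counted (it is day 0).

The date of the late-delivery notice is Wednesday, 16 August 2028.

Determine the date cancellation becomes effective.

The last day of the extended delivery period: 16 August 2028 + 14 days = 30 August 2028.
The last day of the appeal period: 30 August 2028 + 15 days = 14 September 2028.
Adding 15 calendar days to 14 September 2028 gives 29 September 2028, which is the last day of the consultation period.
The date cancellation becomes effective: 29 September 2028 + 15 days = 14 October 2028.

14 October 2028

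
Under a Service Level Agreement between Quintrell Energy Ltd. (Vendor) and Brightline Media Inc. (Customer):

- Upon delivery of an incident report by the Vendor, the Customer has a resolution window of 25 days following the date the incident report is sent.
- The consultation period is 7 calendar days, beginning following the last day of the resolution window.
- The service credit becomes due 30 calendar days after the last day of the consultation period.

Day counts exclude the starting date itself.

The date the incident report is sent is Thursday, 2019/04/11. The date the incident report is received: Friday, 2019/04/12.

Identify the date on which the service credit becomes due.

2019/06/12

The last day of the resolution window: 25 calendar days after 2019/04/11 is 2019/05/06.
The last day of the consultation period: 7 calendar days after 2019/05/06 is 2019/05/13.
The date on which the service credit becomes due: 2019/05/13 + 30 days = 2019/06/12.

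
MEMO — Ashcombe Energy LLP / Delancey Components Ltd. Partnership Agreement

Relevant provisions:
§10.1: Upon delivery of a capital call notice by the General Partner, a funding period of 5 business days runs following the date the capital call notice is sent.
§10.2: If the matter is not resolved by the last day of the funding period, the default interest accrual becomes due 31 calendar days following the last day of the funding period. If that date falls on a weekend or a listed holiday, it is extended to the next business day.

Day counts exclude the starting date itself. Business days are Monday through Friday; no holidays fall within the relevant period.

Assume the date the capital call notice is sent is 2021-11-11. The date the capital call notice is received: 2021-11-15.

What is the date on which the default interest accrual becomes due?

The last day of the funding period: counting 5 business days from Thursday, 2021-11-11 (Nov 12, Nov 15, Nov 16, Nov 17, Nov 18, skipping weekends) reaches Thursday, 2021-11-18.
The date on which the default interest accrual becomes due: 2021-11-18 + 31 days = 2021-12-19. That falls on a Sunday, so it rolls to the next business day, Monday, 2021-12-20.

2021-12-20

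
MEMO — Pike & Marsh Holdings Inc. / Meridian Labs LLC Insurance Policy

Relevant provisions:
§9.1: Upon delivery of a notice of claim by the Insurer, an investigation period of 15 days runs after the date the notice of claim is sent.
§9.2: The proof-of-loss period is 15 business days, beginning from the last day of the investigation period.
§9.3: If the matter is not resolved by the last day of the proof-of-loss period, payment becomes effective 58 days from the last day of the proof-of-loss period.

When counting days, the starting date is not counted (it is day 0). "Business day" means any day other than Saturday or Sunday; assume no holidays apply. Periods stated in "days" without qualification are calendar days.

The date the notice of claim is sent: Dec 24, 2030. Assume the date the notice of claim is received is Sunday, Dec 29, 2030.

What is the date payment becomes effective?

The last day of the investigation period: 15 calendar days after Dec 24, 2030 is Jan 8, 2031.
From Wednesday, Jan 8, 2031, 15 business days (Jan 9, Jan 10, Jan 13, Jan 14, …, Jan 27, Jan 28, Jan 29, skipping weekends) brings us to Wednesday, Jan 29, 2031, which is the last day of the proof-of-loss period.
The date payment becomes effective: Jan 29, 2031 + 58 days = Mar 28, 2031.

Mar 28, 2031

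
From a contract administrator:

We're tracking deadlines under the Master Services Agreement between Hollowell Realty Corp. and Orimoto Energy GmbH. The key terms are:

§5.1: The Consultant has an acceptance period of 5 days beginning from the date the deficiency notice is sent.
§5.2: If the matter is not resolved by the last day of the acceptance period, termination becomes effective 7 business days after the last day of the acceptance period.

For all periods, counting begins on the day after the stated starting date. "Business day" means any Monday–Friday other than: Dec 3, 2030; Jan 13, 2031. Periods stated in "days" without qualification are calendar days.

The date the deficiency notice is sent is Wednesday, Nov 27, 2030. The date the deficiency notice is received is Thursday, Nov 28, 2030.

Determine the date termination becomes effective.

The last day of the acceptance period: Nov 27, 2030 + 5 days = Dec 2, 2030.
The date termination becomes effective: counting 7 business days from Monday, Dec 2, 2030 (Dec 4, Dec 5, Dec 6, Dec 9, Dec 10, Dec 11, Dec 12, skipping weekends and the listed holiday on Dec 3) reaches Thursday, Dec 12, 2030.

Dec 12, 2030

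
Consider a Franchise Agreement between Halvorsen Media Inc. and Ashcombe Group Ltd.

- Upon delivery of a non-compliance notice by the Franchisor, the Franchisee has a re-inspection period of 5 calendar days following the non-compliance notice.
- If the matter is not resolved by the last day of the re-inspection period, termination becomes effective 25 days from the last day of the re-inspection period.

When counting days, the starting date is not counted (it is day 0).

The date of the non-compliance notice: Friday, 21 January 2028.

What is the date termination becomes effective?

The last day of the re-inspection period: 21 January 2028 + 5 days = 26 January 2028.
Adding 25 calendar days to 26 January 2028 gives 20 February 2028, which is the date termination becomes effective.

20 February 2028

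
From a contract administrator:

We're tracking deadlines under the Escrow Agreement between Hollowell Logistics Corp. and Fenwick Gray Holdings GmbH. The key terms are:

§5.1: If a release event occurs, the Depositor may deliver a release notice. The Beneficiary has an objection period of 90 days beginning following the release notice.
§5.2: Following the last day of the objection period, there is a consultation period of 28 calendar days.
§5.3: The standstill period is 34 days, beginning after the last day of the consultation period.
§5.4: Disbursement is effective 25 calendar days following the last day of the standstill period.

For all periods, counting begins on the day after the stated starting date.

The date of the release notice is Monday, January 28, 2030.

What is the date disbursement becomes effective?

July 24, 2030

The last day of the objection period: January 28, 2030 + 90 days = April 28, 2030.
The last day of the consultation period: 28 calendar days after April 28, 2030 is May 26, 2030.
The last day of the standstill period: May 26, 2030 + 34 days = June 29, 2030.
The date disbursement becomes effective: June 29, 2030 + 25 days = July 24, 2030.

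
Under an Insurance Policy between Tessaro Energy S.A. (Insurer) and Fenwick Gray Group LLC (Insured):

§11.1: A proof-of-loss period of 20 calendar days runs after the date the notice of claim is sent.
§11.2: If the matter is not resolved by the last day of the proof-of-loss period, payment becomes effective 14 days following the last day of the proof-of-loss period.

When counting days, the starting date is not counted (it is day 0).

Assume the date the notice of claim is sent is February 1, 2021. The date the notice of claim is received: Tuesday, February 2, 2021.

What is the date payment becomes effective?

The last day of the proof-of-loss period: February 1, 2021 + 20 days = February 21, 2021.
Adding 14 calendar days to February 21, 2021 gives March 7, 2021, which is the date payment becomes effective.

March 7, 2021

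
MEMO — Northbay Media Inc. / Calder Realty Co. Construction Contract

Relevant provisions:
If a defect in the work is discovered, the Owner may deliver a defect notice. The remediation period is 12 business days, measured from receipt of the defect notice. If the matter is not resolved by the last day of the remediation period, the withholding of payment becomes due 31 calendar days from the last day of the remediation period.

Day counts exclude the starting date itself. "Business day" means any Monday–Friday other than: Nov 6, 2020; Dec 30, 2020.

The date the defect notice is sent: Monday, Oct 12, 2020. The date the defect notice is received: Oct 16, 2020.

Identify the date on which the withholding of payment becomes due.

The last day of the remediation period: 12 business days after Friday, Oct 16, 2020, skipping weekends — Oct 19, Oct 20, Oct 21, Oct 22, …, Oct 30, Nov 2, Nov 3 — lands on Tuesday, Nov 3, 2020.
Adding 31 calendar days to Nov 3, 2020 gives Dec 4, 2020, which is the date on which the withholding of payment becomes due.

Dec 4, 2020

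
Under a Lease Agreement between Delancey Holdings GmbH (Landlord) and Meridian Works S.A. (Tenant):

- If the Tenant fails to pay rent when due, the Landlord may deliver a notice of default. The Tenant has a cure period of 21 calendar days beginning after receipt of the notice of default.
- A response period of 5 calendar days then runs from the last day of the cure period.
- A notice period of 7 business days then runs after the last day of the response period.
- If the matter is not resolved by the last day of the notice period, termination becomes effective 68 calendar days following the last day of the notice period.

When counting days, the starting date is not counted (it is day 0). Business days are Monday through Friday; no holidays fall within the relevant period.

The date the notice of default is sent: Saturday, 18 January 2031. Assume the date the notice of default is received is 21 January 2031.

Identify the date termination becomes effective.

Adding 21 calendar days to 21 January 2031 gives 11 February 2031, which is the last day of the cure period.
Adding 5 calendar days to 11 February 2031 gives 16 February 2031, which is the last day of the response period.
From Sunday, 16 February 2031, 7 business days (Feb 17, Feb 18, Feb 19, Feb 20, Feb 21, Feb 24, Feb 25, skipping weekends) brings us to Tuesday, 25 February 2031, which is the last day of the notice period.
The date termination becomes effective: 25 February 2031 + 68 days = 4 May 2031.

4 May 2031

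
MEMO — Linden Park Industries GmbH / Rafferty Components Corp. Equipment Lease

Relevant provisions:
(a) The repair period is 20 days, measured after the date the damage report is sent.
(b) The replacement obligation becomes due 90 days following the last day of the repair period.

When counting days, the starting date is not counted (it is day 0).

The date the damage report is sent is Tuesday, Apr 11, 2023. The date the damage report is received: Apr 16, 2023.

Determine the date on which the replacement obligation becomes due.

The last day of the repair period: 20 calendar days after Apr 11, 2023 is May 1, 2023.
The date on which the replacement obligation becomes due: 90 calendar days after May 1, 2023 is Jul 30, 2023.

Jul 30, 2023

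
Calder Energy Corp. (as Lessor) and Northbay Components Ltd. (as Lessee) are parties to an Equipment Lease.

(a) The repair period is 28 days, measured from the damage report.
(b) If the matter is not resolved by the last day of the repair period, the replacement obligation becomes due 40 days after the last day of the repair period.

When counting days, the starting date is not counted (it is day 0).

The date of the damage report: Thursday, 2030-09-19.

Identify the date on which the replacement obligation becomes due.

2030-11-26

The last day of the repair period: 28 calendar days after 2030-09-19 is 2030-10-17.
Adding 40 calendar days to 2030-10-17 gives 2030-11-26, which is the date on which the replacement obligation becomes due.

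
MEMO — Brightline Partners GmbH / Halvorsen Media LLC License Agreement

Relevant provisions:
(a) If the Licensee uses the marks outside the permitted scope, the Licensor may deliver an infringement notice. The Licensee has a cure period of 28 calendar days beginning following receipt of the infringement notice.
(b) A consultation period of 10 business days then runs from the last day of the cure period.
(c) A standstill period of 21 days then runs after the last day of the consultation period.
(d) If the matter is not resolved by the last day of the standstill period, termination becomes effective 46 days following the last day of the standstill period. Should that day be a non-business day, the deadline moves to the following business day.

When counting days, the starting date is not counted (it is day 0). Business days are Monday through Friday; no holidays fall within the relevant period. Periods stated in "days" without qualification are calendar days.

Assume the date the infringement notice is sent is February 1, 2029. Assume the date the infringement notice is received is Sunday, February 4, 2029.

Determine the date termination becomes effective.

The last day of the cure period: 28 calendar days after February 4, 2029 is March 4, 2029.
The last day of the consultation period: counting 10 business days from Sunday, March 4, 2029 (Mar 5, Mar 6, Mar 7, Mar 8, Mar 9, Mar 12, Mar 13, Mar 14, Mar 15, Mar 16, skipping weekends) reaches Friday, March 16, 2029.
The last day of the standstill period: 21 calendar days after March 16, 2029 is April 6, 2029.
The date termination becomes effective: April 6, 2029 + 46 days = May 22, 2029. May 22, 2029 is a Tuesday, so no roll-forward applies.

May 22, 2029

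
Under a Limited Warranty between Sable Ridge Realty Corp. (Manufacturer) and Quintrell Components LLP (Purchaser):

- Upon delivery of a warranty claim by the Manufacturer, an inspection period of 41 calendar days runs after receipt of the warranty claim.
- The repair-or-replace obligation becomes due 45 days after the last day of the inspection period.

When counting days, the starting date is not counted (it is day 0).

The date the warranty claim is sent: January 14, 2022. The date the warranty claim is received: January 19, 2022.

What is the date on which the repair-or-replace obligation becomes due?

April 15, 2022

The last day of the inspection period: January 19, 2022 + 41 days = March 1, 2022.
Adding 45 calendar days to March 1, 2022 gives April 15, 2022, which is the date on which the repair-or-replace obligation becomes due.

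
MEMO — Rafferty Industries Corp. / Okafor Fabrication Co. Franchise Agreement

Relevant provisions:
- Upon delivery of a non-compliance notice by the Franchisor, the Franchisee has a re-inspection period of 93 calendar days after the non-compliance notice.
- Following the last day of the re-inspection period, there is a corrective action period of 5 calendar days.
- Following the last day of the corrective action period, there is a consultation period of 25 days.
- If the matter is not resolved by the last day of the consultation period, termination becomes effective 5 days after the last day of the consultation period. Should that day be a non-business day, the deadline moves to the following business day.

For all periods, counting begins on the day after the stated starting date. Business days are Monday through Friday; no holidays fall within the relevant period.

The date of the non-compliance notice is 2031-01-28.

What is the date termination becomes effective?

2031-06-05

Adding 93 calendar days to 2031-01-28 gives 2031-05-01, which is the last day of the re-inspection period.
The last day of the corrective action period: 5 calendar days after 2031-05-01 is 2031-05-06.
Adding 25 calendar days to 2031-05-06 gives 2031-05-31, which is the last day of the consultation period.
The date termination becomes effective: 5 calendar days after 2031-05-31 is 2031-06-05. 2031-06-05 is a Thursday, so no roll-forward applies.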